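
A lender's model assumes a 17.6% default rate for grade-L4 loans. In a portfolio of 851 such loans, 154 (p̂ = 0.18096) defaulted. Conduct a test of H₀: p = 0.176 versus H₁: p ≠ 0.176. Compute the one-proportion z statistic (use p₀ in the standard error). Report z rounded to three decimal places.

p̂ = 154/851 ≈ 0.18096.
Under H₀, SE = √(0.176·0.824/851) = √(0.000170416) = 0.01305.
z = (0.18096 − 0.176)/0.01305 = 0.00496/0.01305 = 0.380.

z = 0.380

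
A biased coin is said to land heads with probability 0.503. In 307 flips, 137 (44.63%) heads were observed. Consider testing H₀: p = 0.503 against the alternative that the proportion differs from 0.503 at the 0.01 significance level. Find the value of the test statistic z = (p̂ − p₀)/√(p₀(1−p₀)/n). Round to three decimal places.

z = -1.989

p̂ = 137/307 ≈ 0.446254.
Standard error under H₀: √(0.503×0.497/307) = 0.028536.
z = (0.446254 − 0.503)/0.028536 = -0.056746/0.028536 = -1.989.
p-value = 2·P(Z > 1.989) ≈ 0.0467. With α = 0.01, fail to reject H₀.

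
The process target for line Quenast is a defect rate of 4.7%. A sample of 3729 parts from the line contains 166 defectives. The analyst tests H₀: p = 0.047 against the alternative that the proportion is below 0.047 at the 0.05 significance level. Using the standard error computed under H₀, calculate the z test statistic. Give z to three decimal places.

p̂ = 166/3729 ≈ 0.044516.
Standard error under H₀: √(0.047×0.953/3729) = 0.003466.
z = (0.044516 − 0.047)/0.003466 = -0.002484/0.003466 = -0.717.
p-value = P(Z < -0.717) ≈ 0.2368, so at α = 0.05 we fail to reject H₀.

z = -0.717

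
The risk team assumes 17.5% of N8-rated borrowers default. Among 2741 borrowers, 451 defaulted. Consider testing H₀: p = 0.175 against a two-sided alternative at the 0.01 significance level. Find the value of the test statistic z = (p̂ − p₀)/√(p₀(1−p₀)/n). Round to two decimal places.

z = -1.44

p̂ = 451/2741 ≈ 0.1645.
Standard error under H₀: √(0.175×0.825/2741) = 0.0073.
z = (0.1645 − 0.175)/0.0073 = -0.0105/0.0073 = -1.44.
p-value = 2·P(Z > 1.441) ≈ 0.1495; since p > α = 0.01, fail to reject H₀.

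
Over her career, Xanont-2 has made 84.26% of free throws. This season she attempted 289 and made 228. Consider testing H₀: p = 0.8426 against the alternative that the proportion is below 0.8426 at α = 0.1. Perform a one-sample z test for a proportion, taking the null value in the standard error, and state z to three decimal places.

p̂ = 228/289 = 0.7889273.
Standard error under H₀: √(0.8426×0.1574/289) = 0.0214222.
z = (0.7889273 − 0.8426)/0.0214222 = -0.0536727/0.0214222 = -2.505.
p-value = P(Z < -2.505) ≈ 0.0061; since p < α = 0.1, reject H₀.

z = -2.505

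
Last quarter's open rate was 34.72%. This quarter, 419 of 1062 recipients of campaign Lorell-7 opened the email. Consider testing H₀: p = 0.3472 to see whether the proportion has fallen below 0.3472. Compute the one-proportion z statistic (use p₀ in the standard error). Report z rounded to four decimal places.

p̂ = 419/1062 ≈ 0.394539.
SE = √(p₀(1−p₀)/n) = √(0.22665/1062) = 0.014609.
z = (0.394539 − 0.3472)/0.014609 = 0.047339/0.014609 = 3.2404.

z = 3.2404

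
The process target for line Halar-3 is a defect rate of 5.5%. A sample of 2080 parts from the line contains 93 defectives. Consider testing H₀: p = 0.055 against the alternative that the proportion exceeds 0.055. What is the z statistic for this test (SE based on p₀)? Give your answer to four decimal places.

z = -2.0582

p̂ = 93/2080 ≈ 0.0447115.
Under H₀, SE = √(0.055·0.945/2080) = √(2.4988e-05) = 0.0049988.
z = (0.0447115 − 0.055)/0.0049988 = -0.0102885/0.0049988 = -2.0582.
p-value = P(Z > -2.058) ≈ 0.9802.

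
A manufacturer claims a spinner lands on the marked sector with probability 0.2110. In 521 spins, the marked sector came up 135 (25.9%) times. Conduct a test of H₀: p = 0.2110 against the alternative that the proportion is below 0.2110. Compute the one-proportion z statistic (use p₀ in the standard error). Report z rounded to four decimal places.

z = 2.6918

p̂ = 135/521 = 0.2591171.
SE = √(p₀(1−p₀)/n) = √(0.16648/521) = 0.0178756.
z = (0.2591171 − 0.211)/0.0178756 = 0.0481171/0.0178756 = 2.6918.
p-value = P(Z < 2.692) ≈ 0.9964.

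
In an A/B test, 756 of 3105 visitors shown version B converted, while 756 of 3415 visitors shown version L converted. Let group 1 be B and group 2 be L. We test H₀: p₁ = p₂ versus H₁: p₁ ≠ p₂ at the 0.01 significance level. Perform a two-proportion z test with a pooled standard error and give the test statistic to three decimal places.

z = 2.112

p̂₁ = 756/3105 ≈ 0.243478, p̂₂ = 756/3415 ≈ 0.221376.
Pooled p̂ = (756+756)/(3105+3415) = 1512/6520 = 0.231902.
SE = √(0.178123 × 0.000614887) = 0.010465.
z = (0.243478 − 0.221376)/0.010465 = 0.022102/0.010465 = 2.112.
Two-sided p-value ≈ 2·Φ(−2.112) = 0.0347, so at α = 0.01 we fail to reject H₀.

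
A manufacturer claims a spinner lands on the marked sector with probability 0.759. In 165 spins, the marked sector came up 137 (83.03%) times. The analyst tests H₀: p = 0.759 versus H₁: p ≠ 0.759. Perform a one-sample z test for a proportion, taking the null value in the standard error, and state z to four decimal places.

z = 2.1415

p̂ = 137/165 = 0.830303.
Standard error under H₀: √(0.759×0.241/165) = 0.033296.
z = (0.830303 − 0.759)/0.033296 = 0.071303/0.033296 = 2.1415.
p-value = 2·P(Z > 2.142) ≈ 0.0322.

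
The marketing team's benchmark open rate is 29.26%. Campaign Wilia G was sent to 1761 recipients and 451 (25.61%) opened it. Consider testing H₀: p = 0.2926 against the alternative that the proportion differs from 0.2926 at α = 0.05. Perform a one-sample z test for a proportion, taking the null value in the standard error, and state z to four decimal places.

p̂ = 451/1761 = 0.2561045.
SE = √(p₀(1−p₀)/n) = √(0.20699/1761) = 0.0108415.
z = (0.2561045 − 0.2926)/0.0108415 = -0.0364955/0.0108415 = -3.3663.
p-value = 2·P(Z > 3.366) ≈ 0.0008, so at α = 0.05 we reject H₀.

z = -3.3663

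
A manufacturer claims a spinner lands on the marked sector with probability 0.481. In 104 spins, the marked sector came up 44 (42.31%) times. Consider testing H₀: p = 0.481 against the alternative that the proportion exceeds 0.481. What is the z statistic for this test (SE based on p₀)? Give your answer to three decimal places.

z = -1.182

p̂ = 44/104 ≈ 0.42308.
SE = √(p₀(1−p₀)/n) = √(0.24964/104) = 0.04899.
z = (0.42308 − 0.481)/0.04899 = -0.05792/0.04899 = -1.182.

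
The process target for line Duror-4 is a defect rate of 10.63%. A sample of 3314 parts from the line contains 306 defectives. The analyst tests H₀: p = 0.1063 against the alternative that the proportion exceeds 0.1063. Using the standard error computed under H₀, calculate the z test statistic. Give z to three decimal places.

z = -2.608

p̂ = 306/3314 = 0.092336.
SE = √(p₀(1−p₀)/n) = √(0.095/3314) = 0.005354.
z = (0.092336 − 0.1063)/0.005354 = -0.013964/0.005354 = -2.608.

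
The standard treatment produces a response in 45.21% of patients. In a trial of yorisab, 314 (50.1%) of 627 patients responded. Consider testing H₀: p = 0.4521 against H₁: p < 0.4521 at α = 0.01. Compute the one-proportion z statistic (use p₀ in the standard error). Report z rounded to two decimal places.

p̂ = 314/627 ≈ 0.5008.
Under H₀, SE = √(0.4521·0.5479/627) = √(0.000395065) = 0.0199.
z = (0.5008 − 0.4521)/0.0199 = 0.0487/0.0199 = 2.45.
p-value = P(Z < 2.450) ≈ 0.9929. With α = 0.01, fail to reject H₀.

z = 2.45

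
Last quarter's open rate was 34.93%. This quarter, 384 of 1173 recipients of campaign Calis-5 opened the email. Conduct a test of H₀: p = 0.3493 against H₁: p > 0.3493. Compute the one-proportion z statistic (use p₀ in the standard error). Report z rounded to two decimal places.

z = -1.58

p̂ = 384/1173 = 0.3274.
SE = √(p₀(1−p₀)/n) = √(0.22729/1173) = 0.0139.
z = (0.3274 − 0.3493)/0.0139 = -0.0219/0.0139 = -1.58.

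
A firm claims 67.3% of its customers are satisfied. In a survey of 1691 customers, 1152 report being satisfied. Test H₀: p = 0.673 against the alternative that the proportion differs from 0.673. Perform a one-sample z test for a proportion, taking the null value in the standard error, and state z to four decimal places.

z = 0.7235

p̂ = 1152/1691 = 0.681254.
Under H₀, SE = √(0.673·0.327/1691) = √(0.000130143) = 0.011408.
z = (0.681254 − 0.673)/0.011408 = 0.008254/0.011408 = 0.7235.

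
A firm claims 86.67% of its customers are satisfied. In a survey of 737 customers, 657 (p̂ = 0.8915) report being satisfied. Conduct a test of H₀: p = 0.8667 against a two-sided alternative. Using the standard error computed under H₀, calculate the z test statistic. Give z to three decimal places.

p̂ = 657/737 = 0.89145.
SE = √(p₀(1−p₀)/n) = √(0.11553/737) = 0.01252.
z = (0.89145 − 0.8667)/0.01252 = 0.02475/0.01252 = 1.977.
Two-sided p-value ≈ 2·Φ(−1.977) = 0.0480.

z = 1.977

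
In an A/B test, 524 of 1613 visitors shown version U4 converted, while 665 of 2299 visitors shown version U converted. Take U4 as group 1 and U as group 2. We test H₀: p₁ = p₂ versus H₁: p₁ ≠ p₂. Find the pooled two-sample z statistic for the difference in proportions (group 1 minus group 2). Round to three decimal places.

p̂₁ = 524/1613 ≈ 0.32486, p̂₂ = 665/2299 ≈ 0.28926.
Pooled p̂ = (524+665)/(1613+2299) = 1189/3912 = 0.30394.
SE = √(0.211559 × 0.00105493) = 0.01494.
z = (0.32486 − 0.28926)/0.01494 = 0.03560/0.01494 = 2.383.
p-value = 2·P(Z > 2.383) ≈ 0.0172.

z = 2.383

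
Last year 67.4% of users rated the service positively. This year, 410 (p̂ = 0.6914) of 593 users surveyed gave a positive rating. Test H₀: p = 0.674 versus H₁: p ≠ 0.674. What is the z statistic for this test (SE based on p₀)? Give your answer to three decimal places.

z = 0.904

p̂ = 410/593 = 0.69140.
SE = √(p₀(1−p₀)/n) = √(0.21972/593) = 0.01925.
z = (0.69140 − 0.674)/0.01925 = 0.01740/0.01925 = 0.904.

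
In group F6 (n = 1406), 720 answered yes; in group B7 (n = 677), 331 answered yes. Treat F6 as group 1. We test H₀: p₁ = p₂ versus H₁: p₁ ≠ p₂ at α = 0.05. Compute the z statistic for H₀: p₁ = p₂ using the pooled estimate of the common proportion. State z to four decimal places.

z = 0.9906

p̂₁ = 720/1406 ≈ 0.512091, p̂₂ = 331/677 ≈ 0.488922.
Pooled p̂ = (720+331)/(1406+677) = 1051/2083 = 0.504561.
SE = √(0.249979 × 0.00218834) = 0.023389.
z = (0.512091 − 0.488922)/0.023389 = 0.023169/0.023389 = 0.9906.
p-value = 2·P(Z > 0.991) ≈ 0.3219. With α = 0.05, fail to reject H₀.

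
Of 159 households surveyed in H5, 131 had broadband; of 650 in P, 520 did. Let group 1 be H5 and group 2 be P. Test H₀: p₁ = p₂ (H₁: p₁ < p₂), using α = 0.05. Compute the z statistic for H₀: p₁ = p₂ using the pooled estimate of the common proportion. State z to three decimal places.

z = 0.681

p̂₁ = 131/159 ≈ 0.82390, p̂₂ = 520/650 ≈ 0.80000.
Pooled p̂ = (131+520)/(159+650) = 651/809 = 0.80470.
SE = √(0.15716 × 0.00782777) = 0.03507.
z = (0.82390 − 0.80000)/0.03507 = 0.02390/0.03507 = 0.681.
p-value = P(Z < 0.681) ≈ 0.7522; since p > α = 0.05, fail to reject H₀.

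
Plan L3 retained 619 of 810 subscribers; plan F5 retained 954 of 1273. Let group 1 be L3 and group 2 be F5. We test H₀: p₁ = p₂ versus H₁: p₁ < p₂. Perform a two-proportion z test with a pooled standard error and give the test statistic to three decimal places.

p̂₁ = 619/810 ≈ 0.76420, p̂₂ = 954/1273 ≈ 0.74941.
Pooled p̂ = (619+954)/(810+1273) = 1573/2083 = 0.75516.
SE = √(p̂(1−p̂)(1/n₁+1/n₂)) = √(0.75516·0.24484·0.00202011) = √(0.000373505) = 0.01933.
z = (0.76420 − 0.74941)/0.01933 = 0.01479/0.01933 = 0.765.
p-value = P(Z < 0.765) ≈ 0.7779.

z = 0.765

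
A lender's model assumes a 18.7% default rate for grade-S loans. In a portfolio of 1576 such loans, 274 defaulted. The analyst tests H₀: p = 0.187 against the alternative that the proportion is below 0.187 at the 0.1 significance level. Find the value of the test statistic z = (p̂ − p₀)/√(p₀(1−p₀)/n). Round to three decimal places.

p̂ = 274/1576 ≈ 0.17386.
Standard error under H₀: √(0.187×0.813/1576) = 0.00982.
z = (0.17386 − 0.187)/0.00982 = -0.01314/0.00982 = -1.338.
p-value = P(Z < -1.338) ≈ 0.0904, so at α = 0.1 we reject H₀.

z = -1.338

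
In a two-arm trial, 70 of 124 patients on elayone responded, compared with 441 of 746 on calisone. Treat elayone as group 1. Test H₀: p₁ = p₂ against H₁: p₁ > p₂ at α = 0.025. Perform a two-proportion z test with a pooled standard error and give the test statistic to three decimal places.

p̂₁ = 70/124 = 0.56452, p̂₂ = 441/746 = 0.59115.
Pooled p̂ = (70+441)/(124+746) = 511/870 = 0.58736.
SE = √(p̂(1−p̂)(1/n₁+1/n₂)) = √(0.58736·0.41264·0.009405) = √(0.00227948) = 0.04774.
z = (0.56452 − 0.59115)/0.04774 = -0.02663/0.04774 = -0.558.
p-value = P(Z > -0.558) ≈ 0.7115, so at α = 0.025 we fail to reject H₀.

z = -0.558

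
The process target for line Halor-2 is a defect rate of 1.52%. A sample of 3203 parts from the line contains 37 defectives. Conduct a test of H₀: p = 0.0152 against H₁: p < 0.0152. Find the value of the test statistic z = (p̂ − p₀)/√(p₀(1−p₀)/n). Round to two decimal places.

z = -1.69

p̂ = 37/3203 ≈ 0.01155.
Under H₀, SE = √(0.0152·0.9848/3203) = √(4.67342e-06) = 0.00216.
z = (0.01155 − 0.0152)/0.00216 = -0.00365/0.00216 = -1.69.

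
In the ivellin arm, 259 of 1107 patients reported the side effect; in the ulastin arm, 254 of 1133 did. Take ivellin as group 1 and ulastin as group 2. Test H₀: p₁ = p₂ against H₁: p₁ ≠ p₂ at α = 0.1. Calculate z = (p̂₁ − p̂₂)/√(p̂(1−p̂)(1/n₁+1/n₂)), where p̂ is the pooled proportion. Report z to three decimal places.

z = 0.551

p̂₁ = 259/1107 ≈ 0.23397, p̂₂ = 254/1133 ≈ 0.22418.
Pooled p̂ = (259+254)/(1107+1133) = 513/2240 = 0.22902.
SE = √(0.176569 × 0.00178595) = 0.01776.
z = (0.23397 − 0.22418)/0.01776 = 0.00979/0.01776 = 0.551.
Two-sided p-value ≈ 2·Φ(−0.551) = 0.5817, so at α = 0.1 we fail to reject H₀.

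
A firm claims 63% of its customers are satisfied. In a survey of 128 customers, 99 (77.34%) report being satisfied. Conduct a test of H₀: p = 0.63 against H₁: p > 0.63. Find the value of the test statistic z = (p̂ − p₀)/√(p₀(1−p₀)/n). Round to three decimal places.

p̂ = 99/128 = 0.773438.
Under H₀, SE = √(0.63·0.37/128) = √(0.00182109) = 0.042674.
z = (0.773438 − 0.63)/0.042674 = 0.143438/0.042674 = 3.361.

z = 3.361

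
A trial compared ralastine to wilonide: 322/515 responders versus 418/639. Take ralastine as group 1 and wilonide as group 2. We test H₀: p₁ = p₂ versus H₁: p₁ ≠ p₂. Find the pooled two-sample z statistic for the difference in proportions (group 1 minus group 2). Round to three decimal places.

p̂₁ = 322/515 ≈ 0.62524, p̂₂ = 418/639 ≈ 0.65415.
Pooled p̂ = (322+418)/(515+639) = 740/1154 = 0.64125.
SE = √(p̂(1−p̂)(1/n₁+1/n₂)) = √(0.64125·0.35875·0.00350669) = √(0.000806711) = 0.02840.
z = (0.62524 − 0.65415)/0.02840 = -0.02891/0.02840 = -1.018.
p-value = 2·P(Z > 1.018) ≈ 0.3088.

z = -1.018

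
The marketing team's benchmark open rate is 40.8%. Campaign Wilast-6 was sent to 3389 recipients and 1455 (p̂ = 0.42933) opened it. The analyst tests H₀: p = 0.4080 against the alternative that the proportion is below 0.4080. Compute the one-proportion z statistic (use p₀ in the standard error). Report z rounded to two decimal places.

z = 2.53

p̂ = 1455/3389 = 0.42933.
Standard error under H₀: √(0.408×0.592/3389) = 0.00844.
z = (0.42933 − 0.408)/0.00844 = 0.02133/0.00844 = 2.53.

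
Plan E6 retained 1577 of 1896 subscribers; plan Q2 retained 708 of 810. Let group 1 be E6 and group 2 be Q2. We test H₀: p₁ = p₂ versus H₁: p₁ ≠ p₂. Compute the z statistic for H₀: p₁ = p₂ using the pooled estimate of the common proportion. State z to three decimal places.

z = -2.782

p̂₁ = 1577/1896 = 0.83175, p̂₂ = 708/810 = 0.87407.
Pooled p̂ = (1577+708)/(1896+810) = 2285/2706 = 0.84442.
SE = √(0.131375 × 0.00176199) = 0.01521.
z = (0.83175 − 0.87407)/0.01521 = -0.04232/0.01521 = -2.782.
p-value = 2·P(Z > 2.782) ≈ 0.0054.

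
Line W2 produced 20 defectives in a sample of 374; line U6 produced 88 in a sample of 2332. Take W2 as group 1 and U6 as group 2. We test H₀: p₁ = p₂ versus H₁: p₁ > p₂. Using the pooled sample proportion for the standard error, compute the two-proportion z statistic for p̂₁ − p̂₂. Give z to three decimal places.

p̂₁ = 20/374 = 0.05348, p̂₂ = 88/2332 = 0.03774.
Pooled p̂ = (20+88)/(374+2332) = 108/2706 = 0.03991.
SE = √(p̂(1−p̂)(1/n₁+1/n₂)) = √(0.03991·0.96009·0.00310261) = √(0.000118887) = 0.01090.
z = (0.05348 − 0.03774)/0.01090 = 0.01574/0.01090 = 1.444.

z = 1.444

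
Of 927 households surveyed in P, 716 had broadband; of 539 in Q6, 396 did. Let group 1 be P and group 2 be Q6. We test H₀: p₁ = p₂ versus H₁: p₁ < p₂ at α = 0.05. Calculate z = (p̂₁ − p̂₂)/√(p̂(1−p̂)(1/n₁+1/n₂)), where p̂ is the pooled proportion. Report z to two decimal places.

z = 1.63

p̂₁ = 716/927 ≈ 0.77238, p̂₂ = 396/539 ≈ 0.73469.
Pooled p̂ = (716+396)/(927+539) = 1112/1466 = 0.75853.
SE = √(0.183164 × 0.00293404) = 0.02318.
z = (0.77238 − 0.73469)/0.02318 = 0.03769/0.02318 = 1.63.
p-value = P(Z < 1.626) ≈ 0.9480; since p > α = 0.05, fail to reject H₀.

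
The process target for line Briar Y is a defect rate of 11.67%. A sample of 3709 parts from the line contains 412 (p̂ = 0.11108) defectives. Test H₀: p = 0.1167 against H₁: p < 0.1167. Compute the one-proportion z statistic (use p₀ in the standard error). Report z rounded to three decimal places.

z = -1.066

p̂ = 412/3709 = 0.11108.
SE = √(p₀(1−p₀)/n) = √(0.10308/3709) = 0.00527.
z = (0.11108 − 0.1167)/0.00527 = -0.00562/0.00527 = -1.066.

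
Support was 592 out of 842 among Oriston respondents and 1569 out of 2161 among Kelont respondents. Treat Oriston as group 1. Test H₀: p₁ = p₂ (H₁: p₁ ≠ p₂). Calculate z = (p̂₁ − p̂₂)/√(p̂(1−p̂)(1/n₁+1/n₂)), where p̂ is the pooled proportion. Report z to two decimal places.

z = -1.26

p̂₁ = 592/842 = 0.7031, p̂₂ = 1569/2161 = 0.7261.
Pooled p̂ = (592+1569)/(842+2161) = 2161/3003 = 0.7196.
SE = √(0.20177 × 0.0016504) = 0.0182.
z = (0.7031 − 0.7261)/0.0182 = -0.0230/0.0182 = -1.26.
Two-sided p-value ≈ 2·Φ(−1.258) = 0.2082.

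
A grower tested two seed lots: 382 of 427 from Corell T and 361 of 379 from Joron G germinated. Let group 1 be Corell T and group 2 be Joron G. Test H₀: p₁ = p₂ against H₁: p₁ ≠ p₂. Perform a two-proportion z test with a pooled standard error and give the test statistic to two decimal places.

p̂₁ = 382/427 ≈ 0.8946, p̂₂ = 361/379 ≈ 0.9525.
Pooled p̂ = (382+361)/(427+379) = 743/806 = 0.9218.
SE = √(p̂(1−p̂)(1/n₁+1/n₂)) = √(0.9218·0.0782·0.00498044) = √(0.000358862) = 0.0189.
z = (0.8946 − 0.9525)/0.0189 = -0.0579/0.0189 = -3.06.

z = -3.06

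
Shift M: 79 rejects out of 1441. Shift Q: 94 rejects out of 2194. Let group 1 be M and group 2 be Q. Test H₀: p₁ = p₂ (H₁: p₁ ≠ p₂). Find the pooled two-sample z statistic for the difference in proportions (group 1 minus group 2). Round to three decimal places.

p̂₁ = 79/1441 ≈ 0.05482, p̂₂ = 94/2194 ≈ 0.04284.
Pooled p̂ = (79+94)/(1441+2194) = 173/3635 = 0.04759.
SE = √(p̂(1−p̂)(1/n₁+1/n₂)) = √(0.04759·0.95241·0.00114975) = √(5.21156e-05) = 0.00722.
z = (0.05482 − 0.04284)/0.00722 = 0.01198/0.00722 = 1.659.
Two-sided p-value ≈ 2·Φ(−1.659) = 0.0970.

z = 1.659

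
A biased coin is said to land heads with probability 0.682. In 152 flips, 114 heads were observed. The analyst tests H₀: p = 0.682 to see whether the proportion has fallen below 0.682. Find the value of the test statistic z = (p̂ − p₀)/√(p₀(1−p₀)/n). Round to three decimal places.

z = 1.800

p̂ = 114/152 = 0.75000.
SE = √(p₀(1−p₀)/n) = √(0.21688/152) = 0.03777.
z = (0.75000 − 0.682)/0.03777 = 0.06800/0.03777 = 1.800.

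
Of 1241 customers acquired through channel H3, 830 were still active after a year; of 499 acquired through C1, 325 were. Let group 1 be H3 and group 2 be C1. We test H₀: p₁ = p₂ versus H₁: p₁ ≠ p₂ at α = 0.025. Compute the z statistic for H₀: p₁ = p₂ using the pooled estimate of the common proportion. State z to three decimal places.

z = 0.699

p̂₁ = 830/1241 = 0.668815, p̂₂ = 325/499 = 0.651303.
Pooled p̂ = (830+325)/(1241+499) = 1155/1740 = 0.663793.
SE = √(0.223172 × 0.00280981) = 0.025041.
z = (0.668815 − 0.651303)/0.025041 = 0.017512/0.025041 = 0.699.
Two-sided p-value ≈ 2·Φ(−0.699) = 0.4843. With α = 0.025, fail to reject H₀.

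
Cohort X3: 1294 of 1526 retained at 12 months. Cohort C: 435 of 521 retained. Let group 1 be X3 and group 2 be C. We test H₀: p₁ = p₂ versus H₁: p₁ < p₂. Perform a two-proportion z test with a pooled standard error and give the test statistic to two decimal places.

z = 0.71

p̂₁ = 1294/1526 = 0.8480, p̂₂ = 435/521 = 0.8349.
Pooled p̂ = (1294+435)/(1526+521) = 1729/2047 = 0.8447.
SE = √(0.131216 × 0.00257469) = 0.0184.
z = (0.8480 − 0.8349)/0.0184 = 0.0131/0.0184 = 0.71.
p-value = P(Z < 0.709) ≈ 0.7609.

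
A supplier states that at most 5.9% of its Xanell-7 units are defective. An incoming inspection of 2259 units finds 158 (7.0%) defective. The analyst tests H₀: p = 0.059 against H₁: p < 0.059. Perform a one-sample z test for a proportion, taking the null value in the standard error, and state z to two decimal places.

p̂ = 158/2259 = 0.06994.
Standard error under H₀: √(0.059×0.941/2259) = 0.00496.
z = (0.06994 − 0.059)/0.00496 = 0.01094/0.00496 = 2.21.
p-value = P(Z < 2.207) ≈ 0.9864.

z = 2.21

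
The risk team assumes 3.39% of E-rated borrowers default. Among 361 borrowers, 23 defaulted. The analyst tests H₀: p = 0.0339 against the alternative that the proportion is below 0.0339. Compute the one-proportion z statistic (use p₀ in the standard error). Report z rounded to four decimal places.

p̂ = 23/361 = 0.063712.
SE = √(p₀(1−p₀)/n) = √(0.032751/361) = 0.009525.
z = (0.063712 − 0.0339)/0.009525 = 0.029812/0.009525 = 3.1299.
p-value = P(Z < 3.130) ≈ 0.9991.

z = 3.1299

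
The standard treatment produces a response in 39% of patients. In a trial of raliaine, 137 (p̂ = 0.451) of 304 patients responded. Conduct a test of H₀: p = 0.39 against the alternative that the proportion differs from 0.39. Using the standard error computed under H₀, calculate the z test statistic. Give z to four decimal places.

p̂ = 137/304 = 0.4506579.
Standard error under H₀: √(0.39×0.61/304) = 0.0279744.
z = (0.4506579 − 0.39)/0.0279744 = 0.0606579/0.0279744 = 2.1683.
Two-sided p-value ≈ 2·Φ(−2.168) = 0.0301.

z = 2.1683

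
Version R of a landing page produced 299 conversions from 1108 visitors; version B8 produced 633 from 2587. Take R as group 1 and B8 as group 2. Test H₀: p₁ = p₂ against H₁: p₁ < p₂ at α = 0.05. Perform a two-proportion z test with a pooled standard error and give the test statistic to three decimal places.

z = 1.614

p̂₁ = 299/1108 ≈ 0.269856, p̂₂ = 633/2587 ≈ 0.244685.
Pooled p̂ = (299+633)/(1108+2587) = 932/3695 = 0.252233.
SE = √(p̂(1−p̂)(1/n₁+1/n₂)) = √(0.252233·0.747767·0.00128908) = √(0.000243134) = 0.015593.
z = (0.269856 − 0.244685)/0.015593 = 0.025171/0.015593 = 1.614.
p-value = P(Z < 1.614) ≈ 0.9468. With α = 0.05, fail to reject H₀.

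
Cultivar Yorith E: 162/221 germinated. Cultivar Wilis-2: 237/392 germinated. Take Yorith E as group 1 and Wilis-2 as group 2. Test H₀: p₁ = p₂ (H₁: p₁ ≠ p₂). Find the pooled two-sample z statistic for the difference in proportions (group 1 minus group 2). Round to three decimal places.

p̂₁ = 162/221 ≈ 0.73303, p̂₂ = 237/392 ≈ 0.60459.
Pooled p̂ = (162+237)/(221+392) = 399/613 = 0.65090.
SE = √(0.22723 × 0.00707591) = 0.04010.
z = (0.73303 − 0.60459)/0.04010 = 0.12844/0.04010 = 3.203.
p-value = 2·P(Z > 3.203) ≈ 0.0014.

z = 3.203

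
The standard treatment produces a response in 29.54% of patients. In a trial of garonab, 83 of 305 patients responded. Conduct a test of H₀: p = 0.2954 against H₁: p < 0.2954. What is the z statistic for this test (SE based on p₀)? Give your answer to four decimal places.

p̂ = 83/305 ≈ 0.272131.
Under H₀, SE = √(0.2954·0.7046/305) = √(0.000682422) = 0.026123.
z = (0.272131 − 0.2954)/0.026123 = -0.023269/0.026123 = -0.8907.

z = -0.8907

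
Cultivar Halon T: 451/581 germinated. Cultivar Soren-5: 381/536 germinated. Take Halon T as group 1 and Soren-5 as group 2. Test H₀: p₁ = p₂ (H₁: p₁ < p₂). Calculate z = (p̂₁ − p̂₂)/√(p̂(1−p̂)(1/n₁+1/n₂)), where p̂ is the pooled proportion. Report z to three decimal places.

p̂₁ = 451/581 = 0.77625, p̂₂ = 381/536 = 0.71082.
Pooled p̂ = (451+381)/(581+536) = 832/1117 = 0.74485.
SE = √(0.190047 × 0.00358684) = 0.02611.
z = (0.77625 − 0.71082)/0.02611 = 0.06543/0.02611 = 2.506.

z = 2.506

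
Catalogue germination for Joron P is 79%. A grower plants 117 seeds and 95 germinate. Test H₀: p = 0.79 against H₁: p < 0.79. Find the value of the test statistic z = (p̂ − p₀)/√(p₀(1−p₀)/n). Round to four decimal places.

p̂ = 95/117 ≈ 0.811966.
SE = √(p₀(1−p₀)/n) = √(0.1659/117) = 0.037656.
z = (0.811966 − 0.79)/0.037656 = 0.021966/0.037656 = 0.5833.
p-value = P(Z < 0.583) ≈ 0.7202.

z = 0.5833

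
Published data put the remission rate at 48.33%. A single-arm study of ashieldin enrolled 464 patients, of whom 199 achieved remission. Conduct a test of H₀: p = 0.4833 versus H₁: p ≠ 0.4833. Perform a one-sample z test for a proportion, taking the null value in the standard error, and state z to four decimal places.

z = -2.3458

p̂ = 199/464 = 0.428879.
Standard error under H₀: √(0.4833×0.5167/464) = 0.023199.
z = (0.428879 − 0.4833)/0.023199 = -0.054421/0.023199 = -2.3458.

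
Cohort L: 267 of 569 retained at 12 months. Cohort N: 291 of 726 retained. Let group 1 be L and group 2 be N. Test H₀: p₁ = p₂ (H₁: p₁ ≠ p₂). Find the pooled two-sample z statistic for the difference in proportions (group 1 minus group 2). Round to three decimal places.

z = 2.468

p̂₁ = 267/569 ≈ 0.469244, p̂₂ = 291/726 ≈ 0.400826.
Pooled p̂ = (267+291)/(569+726) = 558/1295 = 0.430888.
SE = √(0.245224 × 0.00313488) = 0.027726.
z = (0.469244 − 0.400826)/0.027726 = 0.068418/0.027726 = 2.468.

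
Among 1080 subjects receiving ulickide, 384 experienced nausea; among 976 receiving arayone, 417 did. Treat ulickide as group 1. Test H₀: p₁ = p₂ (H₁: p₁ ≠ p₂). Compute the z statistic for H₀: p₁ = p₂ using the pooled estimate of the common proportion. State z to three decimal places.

z = -3.329

p̂₁ = 384/1080 = 0.355556, p̂₂ = 417/976 = 0.427254.
Pooled p̂ = (384+417)/(1080+976) = 801/2056 = 0.389591.
SE = √(0.23781 × 0.00195052) = 0.021537.
z = (0.355556 − 0.427254)/0.021537 = -0.071698/0.021537 = -3.329.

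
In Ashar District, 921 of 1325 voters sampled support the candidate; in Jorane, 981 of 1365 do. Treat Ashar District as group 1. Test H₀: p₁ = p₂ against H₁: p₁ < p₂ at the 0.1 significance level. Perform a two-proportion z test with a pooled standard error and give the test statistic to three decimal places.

z = -1.344

p̂₁ = 921/1325 ≈ 0.69509, p̂₂ = 981/1365 ≈ 0.71868.
Pooled p̂ = (921+981)/(1325+1365) = 1902/2690 = 0.70706.
SE = √(p̂(1−p̂)(1/n₁+1/n₂)) = √(0.70706·0.29294·0.00148732) = √(0.00030806) = 0.01755.
z = (0.69509 − 0.71868)/0.01755 = -0.02359/0.01755 = -1.344.
p-value = P(Z < -1.344) ≈ 0.0895; since p < α = 0.1, reject H₀.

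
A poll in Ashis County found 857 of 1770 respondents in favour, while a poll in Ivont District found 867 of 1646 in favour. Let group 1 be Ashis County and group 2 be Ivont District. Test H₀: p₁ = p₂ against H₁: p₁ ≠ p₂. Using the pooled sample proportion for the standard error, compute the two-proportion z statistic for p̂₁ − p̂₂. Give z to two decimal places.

z = -2.49

p̂₁ = 857/1770 = 0.4842, p̂₂ = 867/1646 = 0.5267.
Pooled p̂ = (857+867)/(1770+1646) = 1724/3416 = 0.5047.
SE = √(0.249978 × 0.00117251) = 0.0171.
z = (0.4842 − 0.5267)/0.0171 = -0.0425/0.0171 = -2.49.
p-value = 2·P(Z > 2.485) ≈ 0.0129.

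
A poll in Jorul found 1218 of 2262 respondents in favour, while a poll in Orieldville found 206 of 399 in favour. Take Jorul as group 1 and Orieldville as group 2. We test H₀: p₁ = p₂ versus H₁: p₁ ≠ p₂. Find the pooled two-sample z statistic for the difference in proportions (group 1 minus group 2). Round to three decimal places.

z = 0.819

p̂₁ = 1218/2262 = 0.53846, p̂₂ = 206/399 = 0.51629.
Pooled p̂ = (1218+206)/(2262+399) = 1424/2661 = 0.53514.
SE = √(p̂(1−p̂)(1/n₁+1/n₂)) = √(0.53514·0.46486·0.00294835) = √(0.000733448) = 0.02708.
z = (0.53846 − 0.51629)/0.02708 = 0.02217/0.02708 = 0.819.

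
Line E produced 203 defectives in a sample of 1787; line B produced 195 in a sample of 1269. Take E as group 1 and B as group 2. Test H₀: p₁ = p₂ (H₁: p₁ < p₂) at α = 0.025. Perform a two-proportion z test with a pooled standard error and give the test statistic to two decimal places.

z = -3.24

p̂₁ = 203/1787 = 0.11360, p̂₂ = 195/1269 = 0.15366.
Pooled p̂ = (203+195)/(1787+1269) = 398/3056 = 0.13024.
SE = √(0.113274 × 0.00134762) = 0.01236.
z = (0.11360 − 0.15366)/0.01236 = -0.04006/0.01236 = -3.24.
p-value = P(Z < -3.243) ≈ 0.0006. With α = 0.025, reject H₀.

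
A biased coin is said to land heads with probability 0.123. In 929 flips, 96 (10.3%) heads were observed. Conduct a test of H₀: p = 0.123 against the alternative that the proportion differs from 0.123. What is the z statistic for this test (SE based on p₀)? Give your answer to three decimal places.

p̂ = 96/929 = 0.103337.
Standard error under H₀: √(0.123×0.877/929) = 0.010776.
z = (0.103337 − 0.123)/0.010776 = -0.019663/0.010776 = -1.825.

z = -1.825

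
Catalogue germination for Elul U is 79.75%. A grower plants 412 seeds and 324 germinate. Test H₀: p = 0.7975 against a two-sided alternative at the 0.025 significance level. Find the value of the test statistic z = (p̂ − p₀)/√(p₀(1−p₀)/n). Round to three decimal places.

p̂ = 324/412 = 0.78641.
Standard error under H₀: √(0.7975×0.2025/412) = 0.01980.
z = (0.78641 − 0.7975)/0.01980 = -0.01109/0.01980 = -0.560.
p-value = 2·P(Z > 0.560) ≈ 0.5753; since p > α = 0.025, fail to reject H₀.

z = -0.560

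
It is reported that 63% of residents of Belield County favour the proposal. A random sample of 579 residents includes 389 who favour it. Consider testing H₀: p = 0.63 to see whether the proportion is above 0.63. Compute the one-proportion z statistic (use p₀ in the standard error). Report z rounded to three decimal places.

p̂ = 389/579 ≈ 0.67185.
Standard error under H₀: √(0.63×0.37/579) = 0.02006.
z = (0.67185 − 0.63)/0.02006 = 0.04185/0.02006 = 2.086.
p-value = P(Z > 2.086) ≈ 0.0185.

z = 2.086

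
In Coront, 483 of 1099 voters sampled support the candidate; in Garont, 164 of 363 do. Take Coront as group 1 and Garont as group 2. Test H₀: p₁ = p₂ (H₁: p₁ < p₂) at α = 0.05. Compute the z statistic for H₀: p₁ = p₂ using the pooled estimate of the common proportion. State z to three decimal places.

z = -0.409

p̂₁ = 483/1099 = 0.43949, p̂₂ = 164/363 = 0.45179.
Pooled p̂ = (483+164)/(1099+363) = 647/1462 = 0.44254.
SE = √(0.246699 × 0.00366474) = 0.03007.
z = (0.43949 − 0.45179)/0.03007 = -0.01230/0.03007 = -0.409.
p-value = P(Z < -0.409) ≈ 0.3412, so at α = 0.05 we fail to reject H₀.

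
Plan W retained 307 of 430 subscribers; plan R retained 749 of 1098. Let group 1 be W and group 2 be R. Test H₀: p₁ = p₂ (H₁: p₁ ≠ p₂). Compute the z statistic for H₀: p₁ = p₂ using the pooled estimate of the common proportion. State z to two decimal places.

p̂₁ = 307/430 = 0.7140, p̂₂ = 749/1098 = 0.6821.
Pooled p̂ = (307+749)/(430+1098) = 1056/1528 = 0.6911.
SE = √(p̂(1−p̂)(1/n₁+1/n₂)) = √(0.6911·0.3089·0.00323633) = √(0.000690895) = 0.0263.
z = (0.7140 − 0.6821)/0.0263 = 0.0319/0.0263 = 1.21.
Two-sided p-value ≈ 2·Φ(−1.210) = 0.2263.

z = 1.21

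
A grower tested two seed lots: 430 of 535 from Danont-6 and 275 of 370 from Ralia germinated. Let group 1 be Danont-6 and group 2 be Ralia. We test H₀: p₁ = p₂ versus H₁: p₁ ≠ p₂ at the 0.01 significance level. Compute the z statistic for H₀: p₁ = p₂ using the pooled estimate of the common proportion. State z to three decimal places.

z = 2.156

p̂₁ = 430/535 ≈ 0.803738, p̂₂ = 275/370 ≈ 0.743243.
Pooled p̂ = (430+275)/(535+370) = 705/905 = 0.779006.
SE = √(0.172156 × 0.00457186) = 0.028055.
z = (0.803738 − 0.743243)/0.028055 = 0.060495/0.028055 = 2.156.
p-value = 2·P(Z > 2.156) ≈ 0.0311, so at α = 0.01 we fail to reject H₀.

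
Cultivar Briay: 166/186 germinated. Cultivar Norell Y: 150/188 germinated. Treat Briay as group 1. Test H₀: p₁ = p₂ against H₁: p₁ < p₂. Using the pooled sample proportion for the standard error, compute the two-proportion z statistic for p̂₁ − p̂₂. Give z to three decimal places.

p̂₁ = 166/186 = 0.89247, p̂₂ = 150/188 = 0.79787.
Pooled p̂ = (166+150)/(186+188) = 316/374 = 0.84492.
SE = √(0.13103 × 0.0106955) = 0.03744.
z = (0.89247 − 0.79787)/0.03744 = 0.09460/0.03744 = 2.527.
p-value = P(Z < 2.527) ≈ 0.9942.

z = 2.527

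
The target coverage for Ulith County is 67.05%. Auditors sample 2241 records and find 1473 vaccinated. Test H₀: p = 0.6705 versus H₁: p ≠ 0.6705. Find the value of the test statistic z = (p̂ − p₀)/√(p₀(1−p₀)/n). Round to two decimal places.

p̂ = 1473/2241 ≈ 0.6573.
Standard error under H₀: √(0.6705×0.3295/2241) = 0.0099.
z = (0.6573 − 0.6705)/0.0099 = -0.0132/0.0099 = -1.33.

z = -1.33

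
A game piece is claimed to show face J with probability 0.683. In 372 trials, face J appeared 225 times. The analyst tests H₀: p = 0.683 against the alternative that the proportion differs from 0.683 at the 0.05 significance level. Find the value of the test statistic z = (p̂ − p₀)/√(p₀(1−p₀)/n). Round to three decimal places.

p̂ = 225/372 = 0.604839.
Under H₀, SE = √(0.683·0.317/372) = √(0.000582019) = 0.024125.
z = (0.604839 − 0.683)/0.024125 = -0.078161/0.024125 = -3.240.
Two-sided p-value ≈ 2·Φ(−3.240) = 0.0012. With α = 0.05, reject H₀.

z = -3.240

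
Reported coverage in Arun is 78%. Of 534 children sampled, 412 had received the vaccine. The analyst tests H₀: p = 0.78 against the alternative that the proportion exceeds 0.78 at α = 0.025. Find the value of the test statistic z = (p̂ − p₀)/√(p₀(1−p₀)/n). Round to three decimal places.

p̂ = 412/534 ≈ 0.77154.
Standard error under H₀: √(0.78×0.22/534) = 0.01793.
z = (0.77154 − 0.78)/0.01793 = -0.00846/0.01793 = -0.472.
p-value = P(Z > -0.472) ≈ 0.6816, so at α = 0.025 we fail to reject H₀.

z = -0.472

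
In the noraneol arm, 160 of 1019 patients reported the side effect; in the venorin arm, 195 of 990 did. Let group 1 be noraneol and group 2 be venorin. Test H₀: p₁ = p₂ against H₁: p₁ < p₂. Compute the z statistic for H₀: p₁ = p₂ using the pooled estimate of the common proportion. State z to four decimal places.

z = -2.3473

p̂₁ = 160/1019 ≈ 0.157017, p̂₂ = 195/990 ≈ 0.196970.
Pooled p̂ = (160+195)/(1019+990) = 355/2009 = 0.176705.
SE = √(p̂(1−p̂)(1/n₁+1/n₂)) = √(0.176705·0.823295·0.00199146) = √(0.000289717) = 0.017021.
z = (0.157017 − 0.196970)/0.017021 = -0.039953/0.017021 = -2.3473.
p-value = P(Z < -2.347) ≈ 0.0095.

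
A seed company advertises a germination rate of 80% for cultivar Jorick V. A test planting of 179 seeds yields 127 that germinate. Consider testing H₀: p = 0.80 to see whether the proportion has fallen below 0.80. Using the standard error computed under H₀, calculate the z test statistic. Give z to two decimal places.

p̂ = 127/179 ≈ 0.7095.
Under H₀, SE = √(0.8·0.2/179) = √(0.000893855) = 0.0299.
z = (0.7095 − 0.8)/0.0299 = -0.0905/0.0299 = -3.03.
p-value = P(Z < -3.027) ≈ 0.0012.

z = -3.03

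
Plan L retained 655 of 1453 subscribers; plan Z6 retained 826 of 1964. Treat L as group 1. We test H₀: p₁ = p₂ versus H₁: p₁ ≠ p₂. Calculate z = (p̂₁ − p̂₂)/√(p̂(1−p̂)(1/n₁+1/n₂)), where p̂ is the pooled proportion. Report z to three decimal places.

p̂₁ = 655/1453 = 0.45079, p̂₂ = 826/1964 = 0.42057.
Pooled p̂ = (655+826)/(1453+1964) = 1481/3417 = 0.43342.
SE = √(p̂(1−p̂)(1/n₁+1/n₂)) = √(0.43342·0.56658·0.0011974) = √(0.000294041) = 0.01715.
z = (0.45079 − 0.42057)/0.01715 = 0.03022/0.01715 = 1.762.

z = 1.762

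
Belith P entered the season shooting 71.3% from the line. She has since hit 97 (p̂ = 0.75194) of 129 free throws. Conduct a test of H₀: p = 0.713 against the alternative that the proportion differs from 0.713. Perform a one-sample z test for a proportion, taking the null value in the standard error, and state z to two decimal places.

p̂ = 97/129 = 0.7519.
SE = √(p₀(1−p₀)/n) = √(0.20463/129) = 0.0398.
z = (0.7519 − 0.713)/0.0398 = 0.0389/0.0398 = 0.98.
p-value = 2·P(Z > 0.978) ≈ 0.3282.

z = 0.98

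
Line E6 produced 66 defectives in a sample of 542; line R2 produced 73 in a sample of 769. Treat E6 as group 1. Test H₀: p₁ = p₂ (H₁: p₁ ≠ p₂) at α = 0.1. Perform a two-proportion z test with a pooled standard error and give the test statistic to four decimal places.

z = 1.5546

p̂₁ = 66/542 ≈ 0.121771, p̂₂ = 73/769 ≈ 0.094928.
Pooled p̂ = (66+73)/(542+769) = 139/1311 = 0.106026.
SE = √(p̂(1−p̂)(1/n₁+1/n₂)) = √(0.106026·0.893974·0.00314541) = √(0.000298136) = 0.017267.
z = (0.121771 − 0.094928)/0.017267 = 0.026843/0.017267 = 1.5546.
p-value = 2·P(Z > 1.555) ≈ 0.1200. With α = 0.1, fail to reject H₀.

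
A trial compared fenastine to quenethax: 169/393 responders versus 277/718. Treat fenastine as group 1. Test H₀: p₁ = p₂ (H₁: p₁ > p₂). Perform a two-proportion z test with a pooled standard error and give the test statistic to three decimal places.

z = 1.438

p̂₁ = 169/393 ≈ 0.43003, p̂₂ = 277/718 ≈ 0.38579.
Pooled p̂ = (169+277)/(393+718) = 446/1111 = 0.40144.
SE = √(0.240286 × 0.00393729) = 0.03076.
z = (0.43003 − 0.38579)/0.03076 = 0.04424/0.03076 = 1.438.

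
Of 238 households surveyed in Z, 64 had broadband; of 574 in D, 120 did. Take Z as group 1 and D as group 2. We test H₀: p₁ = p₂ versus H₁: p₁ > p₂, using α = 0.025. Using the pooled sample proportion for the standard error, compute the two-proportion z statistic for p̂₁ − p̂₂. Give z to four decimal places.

z = 1.8543

p̂₁ = 64/238 = 0.268908, p̂₂ = 120/574 = 0.209059.
Pooled p̂ = (64+120)/(238+574) = 184/812 = 0.226601.
SE = √(0.175253 × 0.00594384) = 0.032275.
z = (0.268908 − 0.209059)/0.032275 = 0.059849/0.032275 = 1.8543.
p-value = P(Z > 1.854) ≈ 0.0318; since p > α = 0.025, fail to reject H₀.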